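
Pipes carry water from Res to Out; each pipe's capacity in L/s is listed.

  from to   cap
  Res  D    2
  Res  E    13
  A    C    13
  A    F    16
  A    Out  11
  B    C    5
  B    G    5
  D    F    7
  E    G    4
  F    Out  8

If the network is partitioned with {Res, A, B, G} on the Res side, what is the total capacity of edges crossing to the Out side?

60

Edges leaving {Res, A, B, G}: Res→D (2), Res→E (13), A→C (13), A→F (16), A→Out (11), B→C (5).
Cut capacity = 2 + 13 + 13 + 16 + 11 + 5 = 60.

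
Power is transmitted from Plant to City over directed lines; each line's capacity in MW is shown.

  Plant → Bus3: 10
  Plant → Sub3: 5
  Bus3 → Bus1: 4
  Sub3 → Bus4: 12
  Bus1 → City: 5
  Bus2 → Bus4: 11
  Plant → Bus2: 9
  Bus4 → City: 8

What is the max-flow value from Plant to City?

12

Augment Plant→Sub3→Bus4→City: bottleneck 5, flow now 5.
Augment Plant→Bus3→Bus1→City: bottleneck 4, flow now 9.
Augment Plant→Bus2→Bus4→City: bottleneck 3, flow now 12.
No augmenting path remains; maximum flow = 12.
In the residual graph, reachable from Plant: {Plant, Sub3, Bus3, Bus2, Bus4}.
Min-cut edges: Bus3→Bus1 (4), Bus4→City (8); capacity 4 + 8 = 12.
This cut is saturated, so no flow can exceed 12.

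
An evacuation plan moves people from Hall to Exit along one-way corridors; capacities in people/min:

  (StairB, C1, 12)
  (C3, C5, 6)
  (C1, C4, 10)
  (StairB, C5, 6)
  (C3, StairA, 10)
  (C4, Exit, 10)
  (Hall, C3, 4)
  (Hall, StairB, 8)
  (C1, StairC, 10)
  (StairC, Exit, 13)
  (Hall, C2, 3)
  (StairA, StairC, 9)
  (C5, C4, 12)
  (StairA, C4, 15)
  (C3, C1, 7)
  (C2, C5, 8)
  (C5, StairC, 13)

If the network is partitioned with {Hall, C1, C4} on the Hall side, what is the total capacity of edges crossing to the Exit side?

35

Edges leaving {Hall, C1, C4}: Hall→C3 (4), Hall→StairB (8), Hall→C2 (3), C1→StairC (10), C4→Exit (10).
Cut capacity = 4 + 8 + 3 + 10 + 10 = 35.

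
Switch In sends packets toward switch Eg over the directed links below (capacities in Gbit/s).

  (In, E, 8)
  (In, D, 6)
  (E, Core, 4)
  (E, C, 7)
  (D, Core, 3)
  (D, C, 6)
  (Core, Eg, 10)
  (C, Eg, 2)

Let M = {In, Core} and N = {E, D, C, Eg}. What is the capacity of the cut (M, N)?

24

Edges leaving {In, Core}: In→E (8), In→D (6), Core→Eg (10).
Cut capacity = 8 + 6 + 10 = 24.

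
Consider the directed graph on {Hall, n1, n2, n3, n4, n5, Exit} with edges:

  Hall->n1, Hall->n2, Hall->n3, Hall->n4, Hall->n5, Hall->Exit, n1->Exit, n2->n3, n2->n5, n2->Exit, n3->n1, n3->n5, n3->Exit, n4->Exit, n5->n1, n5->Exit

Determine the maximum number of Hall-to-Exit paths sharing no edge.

Assign every edge capacity 1; by Menger, the answer equals the max flow.
Path Hall→Exit (+1); total 1.
Path Hall→n1→Exit (+1); total 2.
Path Hall→n2→Exit (+1); total 3.
Path Hall→n3→Exit (+1); total 4.
Path Hall→n4→Exit (+1); total 5.
Path Hall→n5→Exit (+1); total 6.
No residual Hall→Exit path; max flow = 6.
Certifying cut of size 6: {Hall→Exit, Hall→n1, Hall→n2, Hall→n3, Hall→n4, Hall→n5}.

6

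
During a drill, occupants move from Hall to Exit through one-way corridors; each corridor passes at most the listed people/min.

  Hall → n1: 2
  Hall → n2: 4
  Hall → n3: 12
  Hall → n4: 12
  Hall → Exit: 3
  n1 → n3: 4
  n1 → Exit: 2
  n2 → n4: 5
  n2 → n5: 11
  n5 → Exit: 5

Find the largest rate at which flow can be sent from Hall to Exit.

Augment Hall→Exit: bottleneck 3, flow now 3.
Augment Hall→n1→Exit: bottleneck 2, flow now 5.
Augment Hall→n2→n5→Exit: bottleneck 4, flow now 9.
No augmenting path remains; maximum flow = 9.
In the residual graph, reachable from Hall: {Hall, n3, n4}.
Min-cut edges: Hall→n1 (2), Hall→n2 (4), Hall→Exit (3); capacity 2 + 4 + 3 = 9.
This cut is saturated, so no flow can exceed 9.

9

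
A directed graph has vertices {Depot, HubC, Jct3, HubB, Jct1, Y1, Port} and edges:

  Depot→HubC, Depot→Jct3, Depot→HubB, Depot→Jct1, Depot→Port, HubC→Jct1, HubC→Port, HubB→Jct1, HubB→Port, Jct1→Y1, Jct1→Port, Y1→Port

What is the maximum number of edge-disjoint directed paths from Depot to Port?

Assign every edge capacity 1; by Menger, the answer equals the max flow.
Path Depot→Port (+1); total 1.
Path Depot→HubC→Port (+1); total 2.
Path Depot→HubB→Port (+1); total 3.
Path Depot→Jct1→Port (+1); total 4.
No residual Depot→Port path; max flow = 4.
Certifying cut of size 4: {Depot→HubB, Depot→HubC, Depot→Jct1, Depot→Port}.

4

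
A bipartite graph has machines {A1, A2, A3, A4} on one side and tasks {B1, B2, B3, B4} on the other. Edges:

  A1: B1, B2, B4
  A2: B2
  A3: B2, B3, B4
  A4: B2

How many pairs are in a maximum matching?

3

Unit-capacity flow: source→left, listed edges, right→sink; max matching = max flow.
Augmenting path A1→B1 (+1); matched 1.
Augmenting path A2→B2 (+1); matched 2.
Augmenting path A3→B3 (+1); matched 3.
No augmenting path remains; maximum matching = 3.
König certificate: {A1, A3, B2} is a vertex cover of size 3 (every listed pair touches it), so no matching can be larger.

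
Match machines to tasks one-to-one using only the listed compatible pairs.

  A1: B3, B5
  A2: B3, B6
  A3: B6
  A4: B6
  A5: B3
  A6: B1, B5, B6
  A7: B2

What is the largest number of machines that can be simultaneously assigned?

5

Unit-capacity flow: source→left, listed edges, right→sink; max matching = max flow.
Augmenting path A1→B3 (+1); matched 1.
Augmenting path A2→B6 (+1); matched 2.
Augmenting path A6→B1 (+1); matched 3.
Augmenting path A7→B2 (+1); matched 4.
Augmenting path A5→B3→A1→B5 (+1); matched 5.
No augmenting path remains; maximum matching = 5.
König certificate: {A1, A6, A7, B3, B6} is a vertex cover of size 5 (every listed pair touches it), so no matching can be larger.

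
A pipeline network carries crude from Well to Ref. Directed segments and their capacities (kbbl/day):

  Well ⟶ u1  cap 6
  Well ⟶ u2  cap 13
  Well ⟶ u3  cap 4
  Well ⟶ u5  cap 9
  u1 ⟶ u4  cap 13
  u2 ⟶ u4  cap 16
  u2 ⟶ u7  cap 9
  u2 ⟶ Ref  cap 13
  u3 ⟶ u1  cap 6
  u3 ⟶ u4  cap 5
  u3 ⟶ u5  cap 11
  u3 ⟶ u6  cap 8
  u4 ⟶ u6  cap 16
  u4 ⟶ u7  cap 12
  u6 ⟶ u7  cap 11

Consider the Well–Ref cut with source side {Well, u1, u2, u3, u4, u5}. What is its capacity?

Edges leaving {Well, u1, u2, u3, u4, u5}: u2→u7 (9), u2→Ref (13), u3→u6 (8), u4→u6 (16), u4→u7 (12).
Cut capacity = 9 + 13 + 8 + 16 + 12 = 58.

58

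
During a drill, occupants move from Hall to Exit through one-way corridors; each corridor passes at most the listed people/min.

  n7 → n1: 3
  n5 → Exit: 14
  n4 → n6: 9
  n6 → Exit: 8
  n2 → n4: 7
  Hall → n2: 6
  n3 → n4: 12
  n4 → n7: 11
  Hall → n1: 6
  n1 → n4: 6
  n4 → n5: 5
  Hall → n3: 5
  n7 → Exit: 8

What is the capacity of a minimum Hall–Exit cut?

17

Augment Hall→n1→n4→n5→Exit: bottleneck 5, flow now 5.
Augment Hall→n1→n4→n6→Exit: bottleneck 1, flow now 6.
Augment Hall→n2→n4→n6→Exit: bottleneck 6, flow now 12.
Augment Hall→n3→n4→n6→Exit: bottleneck 1, flow now 13.
Augment Hall→n3→n4→n7→Exit: bottleneck 4, flow now 17.
No augmenting path remains; maximum flow = 17.
By max-flow min-cut, the minimum cut capacity equals the max flow.
In the residual graph, reachable from Hall: {Hall}.
Min-cut edges: Hall→n1 (6), Hall→n2 (6), Hall→n3 (5); capacity 6 + 6 + 5 = 17.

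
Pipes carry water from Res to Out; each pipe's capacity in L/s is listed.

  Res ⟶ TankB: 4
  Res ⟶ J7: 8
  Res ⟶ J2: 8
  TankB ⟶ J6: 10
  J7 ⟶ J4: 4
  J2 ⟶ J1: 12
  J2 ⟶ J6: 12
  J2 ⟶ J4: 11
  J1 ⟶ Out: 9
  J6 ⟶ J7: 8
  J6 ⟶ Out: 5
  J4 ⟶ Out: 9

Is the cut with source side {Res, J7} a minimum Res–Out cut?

Given cut capacity: 4 + 8 + 4 = 16.
Augment Res→TankB→J6→Out: bottleneck 4, flow now 4.
Augment Res→J7→J4→Out: bottleneck 4, flow now 8.
Augment Res→J2→J1→Out: bottleneck 8, flow now 16.
No augmenting path remains; maximum flow = 16.
Cut capacity 16 equals the max flow, so it is a minimum cut.

Yes — it is a minimum cut (capacity 16).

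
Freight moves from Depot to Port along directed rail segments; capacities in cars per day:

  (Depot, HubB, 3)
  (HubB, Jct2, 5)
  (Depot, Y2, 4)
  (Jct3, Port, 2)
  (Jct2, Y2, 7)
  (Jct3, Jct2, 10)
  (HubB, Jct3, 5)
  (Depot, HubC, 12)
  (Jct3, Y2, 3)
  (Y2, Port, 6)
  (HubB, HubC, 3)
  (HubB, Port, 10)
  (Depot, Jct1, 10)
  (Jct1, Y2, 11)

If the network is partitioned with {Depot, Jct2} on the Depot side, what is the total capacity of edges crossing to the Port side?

36

Edges leaving {Depot, Jct2}: Depot→HubB (3), Depot→Jct1 (10), Depot→HubC (12), Depot→Y2 (4), Jct2→Y2 (7).
Cut capacity = 3 + 10 + 12 + 4 + 7 = 36.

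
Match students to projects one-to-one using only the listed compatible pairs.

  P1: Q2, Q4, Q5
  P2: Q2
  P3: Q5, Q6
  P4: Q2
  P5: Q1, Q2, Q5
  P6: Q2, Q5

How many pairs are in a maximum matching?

5

Unit-capacity flow: source→left, listed edges, right→sink; max matching = max flow.
Augmenting path P1→Q2 (+1); matched 1.
Augmenting path P3→Q5 (+1); matched 2.
Augmenting path P5→Q1 (+1); matched 3.
Augmenting path P2→Q2→P1→Q4 (+1); matched 4.
Augmenting path P6→Q5→P3→Q6 (+1); matched 5.
No augmenting path remains; maximum matching = 5.
König certificate: {P1, P3, P5, P6, Q2} is a vertex cover of size 5 (every listed pair touches it), so no matching can be larger.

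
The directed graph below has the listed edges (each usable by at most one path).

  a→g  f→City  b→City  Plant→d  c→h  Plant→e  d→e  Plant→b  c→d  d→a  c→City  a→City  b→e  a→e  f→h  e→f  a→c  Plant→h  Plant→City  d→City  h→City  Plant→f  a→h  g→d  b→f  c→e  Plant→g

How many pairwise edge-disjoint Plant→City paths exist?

Assign every edge capacity 1; by Menger, the answer equals the max flow.
Path Plant→City (+1); total 1.
Path Plant→b→City (+1); total 2.
Path Plant→d→City (+1); total 3.
Path Plant→f→City (+1); total 4.
Path Plant→h→City (+1); total 5.
Path Plant→g→d→a→City (+1); total 6.
No residual Plant→City path; max flow = 6.
Certifying cut of size 6: {Plant→City, Plant→b, Plant→d, Plant→g, f→City, h→City}.

6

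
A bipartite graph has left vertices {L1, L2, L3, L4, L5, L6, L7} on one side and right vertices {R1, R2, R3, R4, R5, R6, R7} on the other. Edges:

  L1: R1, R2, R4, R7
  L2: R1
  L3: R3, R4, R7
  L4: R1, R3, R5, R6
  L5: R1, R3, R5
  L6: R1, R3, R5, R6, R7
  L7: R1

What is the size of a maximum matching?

6

Unit-capacity flow: source→left, listed edges, right→sink; max matching = max flow.
Augmenting path L1→R1 (+1); matched 1.
Augmenting path L3→R3 (+1); matched 2.
Augmenting path L4→R5 (+1); matched 3.
Augmenting path L6→R6 (+1); matched 4.
Augmenting path L2→R1→L1→R2 (+1); matched 5.
Augmenting path L5→R3→L3→R4 (+1); matched 6.
No augmenting path remains; maximum matching = 6.
König certificate: {L1, L3, L4, L5, L6, R1} is a vertex cover of size 6 (every listed pair touches it), so no matching can be larger.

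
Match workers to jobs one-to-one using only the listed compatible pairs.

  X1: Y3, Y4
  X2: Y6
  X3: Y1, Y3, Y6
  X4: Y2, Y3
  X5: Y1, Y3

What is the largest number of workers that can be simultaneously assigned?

Unit-capacity flow: source→left, listed edges, right→sink; max matching = max flow.
Augmenting path X1→Y3 (+1); matched 1.
Augmenting path X2→Y6 (+1); matched 2.
Augmenting path X3→Y1 (+1); matched 3.
Augmenting path X4→Y2 (+1); matched 4.
Augmenting path X5→Y3→X1→Y4 (+1); matched 5.
No augmenting path remains; maximum matching = 5.
König certificate: {X1, X2, X3, X4, X5} is a vertex cover of size 5 (every listed pair touches it), so no matching can be larger.

5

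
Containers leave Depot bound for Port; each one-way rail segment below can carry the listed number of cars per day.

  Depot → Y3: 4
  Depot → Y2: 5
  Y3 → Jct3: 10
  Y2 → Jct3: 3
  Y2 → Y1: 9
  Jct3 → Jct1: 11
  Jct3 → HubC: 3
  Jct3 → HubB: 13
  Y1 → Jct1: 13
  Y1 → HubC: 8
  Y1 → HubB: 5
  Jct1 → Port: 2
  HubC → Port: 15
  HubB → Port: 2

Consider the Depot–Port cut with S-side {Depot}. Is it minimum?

Yes — it is a minimum cut (capacity 9).

Given cut capacity: 4 + 5 = 9.
Augment Depot→Y3→Jct3→Jct1→Port: bottleneck 2, flow now 2.
Augment Depot→Y3→Jct3→HubC→Port: bottleneck 2, flow now 4.
Augment Depot→Y2→Jct3→HubC→Port: bottleneck 1, flow now 5.
Augment Depot→Y2→Jct3→HubB→Port: bottleneck 2, flow now 7.
Augment Depot→Y2→Y1→HubC→Port: bottleneck 2, flow now 9.
No augmenting path remains; maximum flow = 9.
Cut capacity 9 equals the max flow, so it is a minimum cut.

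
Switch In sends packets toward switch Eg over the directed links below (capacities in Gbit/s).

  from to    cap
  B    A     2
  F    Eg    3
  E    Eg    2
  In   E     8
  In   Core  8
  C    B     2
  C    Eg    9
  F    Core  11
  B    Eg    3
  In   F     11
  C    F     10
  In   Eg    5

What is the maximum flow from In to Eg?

Augment In→Eg: bottleneck 5, flow now 5.
Augment In→F→Eg: bottleneck 3, flow now 8.
Augment In→E→Eg: bottleneck 2, flow now 10.
No augmenting path remains; maximum flow = 10.
In the residual graph, reachable from In: {In, F, Core, E}.
Min-cut edges: In→Eg (5), F→Eg (3), E→Eg (2); capacity 5 + 3 + 2 = 10.
This cut is saturated, so no flow can exceed 10.

10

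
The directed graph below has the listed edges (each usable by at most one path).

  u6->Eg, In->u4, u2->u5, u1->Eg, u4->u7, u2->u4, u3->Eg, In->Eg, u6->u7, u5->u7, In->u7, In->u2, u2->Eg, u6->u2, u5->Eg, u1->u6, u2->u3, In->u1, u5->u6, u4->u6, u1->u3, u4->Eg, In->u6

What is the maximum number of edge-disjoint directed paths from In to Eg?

Assign every edge capacity 1; by Menger, the answer equals the max flow.
Path In→Eg (+1); total 1.
Path In→u1→Eg (+1); total 2.
Path In→u2→Eg (+1); total 3.
Path In→u4→Eg (+1); total 4.
Path In→u6→Eg (+1); total 5.
No residual In→Eg path; max flow = 5.
Certifying cut of size 5: {In→Eg, In→u1, In→u2, In→u4, In→u6}.

5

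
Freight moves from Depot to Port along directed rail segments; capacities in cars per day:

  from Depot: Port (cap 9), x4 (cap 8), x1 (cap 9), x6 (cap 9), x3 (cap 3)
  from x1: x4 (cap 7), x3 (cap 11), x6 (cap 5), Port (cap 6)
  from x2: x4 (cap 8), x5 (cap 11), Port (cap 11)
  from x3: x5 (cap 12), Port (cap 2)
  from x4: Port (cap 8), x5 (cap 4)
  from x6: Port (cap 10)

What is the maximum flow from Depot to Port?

Augment Depot→Port: bottleneck 9, flow now 9.
Augment Depot→x1→Port: bottleneck 6, flow now 15.
Augment Depot→x3→Port: bottleneck 2, flow now 17.
Augment Depot→x4→Port: bottleneck 8, flow now 25.
Augment Depot→x6→Port: bottleneck 9, flow now 34.
Augment Depot→x1→x6→Port: bottleneck 1, flow now 35.
No augmenting path remains; maximum flow = 35.
In the residual graph, reachable from Depot: {Depot, x1, x3, x4, x5, x6}.
Min-cut edges: Depot→Port (9), x1→Port (6), x3→Port (2), x4→Port (8), x6→Port (10); capacity 9 + 6 + 2 + 8 + 10 = 35.
This cut is saturated, so no flow can exceed 35.

35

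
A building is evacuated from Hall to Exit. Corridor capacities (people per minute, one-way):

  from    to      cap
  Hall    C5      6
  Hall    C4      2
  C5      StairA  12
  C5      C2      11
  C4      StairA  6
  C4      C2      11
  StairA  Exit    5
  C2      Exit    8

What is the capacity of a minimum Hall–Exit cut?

8

Augment Hall→C5→StairA→Exit: bottleneck 5, flow now 5.
Augment Hall→C5→C2→Exit: bottleneck 1, flow now 6.
Augment Hall→C4→C2→Exit: bottleneck 2, flow now 8.
No augmenting path remains; maximum flow = 8.
By max-flow min-cut, the minimum cut capacity equals the max flow.
In the residual graph, reachable from Hall: {Hall}.
Min-cut edges: Hall→C5 (6), Hall→C4 (2); capacity 6 + 2 = 8.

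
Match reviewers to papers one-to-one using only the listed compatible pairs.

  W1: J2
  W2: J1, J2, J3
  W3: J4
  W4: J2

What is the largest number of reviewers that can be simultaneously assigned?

3

Unit-capacity flow: source→left, listed edges, right→sink; max matching = max flow.
Augmenting path W1→J2 (+1); matched 1.
Augmenting path W2→J1 (+1); matched 2.
Augmenting path W3→J4 (+1); matched 3.
No augmenting path remains; maximum matching = 3.
König certificate: {W2, W3, J2} is a vertex cover of size 3 (every listed pair touches it), so no matching can be larger.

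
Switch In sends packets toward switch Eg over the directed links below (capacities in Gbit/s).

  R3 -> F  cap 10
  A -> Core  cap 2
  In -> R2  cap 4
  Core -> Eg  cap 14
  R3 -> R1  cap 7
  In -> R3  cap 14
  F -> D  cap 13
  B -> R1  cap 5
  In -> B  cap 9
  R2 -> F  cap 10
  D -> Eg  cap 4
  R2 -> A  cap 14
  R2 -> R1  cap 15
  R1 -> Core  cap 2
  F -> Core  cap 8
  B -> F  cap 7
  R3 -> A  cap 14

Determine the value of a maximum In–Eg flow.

16

Augment In→R3→F→D→Eg: bottleneck 4, flow now 4.
Augment In→R3→F→Core→Eg: bottleneck 6, flow now 10.
Augment In→R3→R1→Core→Eg: bottleneck 2, flow now 12.
Augment In→R3→A→Core→Eg: bottleneck 2, flow now 14.
Augment In→B→F→Core→Eg: bottleneck 2, flow now 16.
No augmenting path remains; maximum flow = 16.
In the residual graph, reachable from In: {In, R3, B, R2, F, R1, A, D}.
Min-cut edges: F→Core (8), R1→Core (2), A→Core (2), D→Eg (4); capacity 8 + 2 + 2 + 4 = 16.
This cut is saturated, so no flow can exceed 16.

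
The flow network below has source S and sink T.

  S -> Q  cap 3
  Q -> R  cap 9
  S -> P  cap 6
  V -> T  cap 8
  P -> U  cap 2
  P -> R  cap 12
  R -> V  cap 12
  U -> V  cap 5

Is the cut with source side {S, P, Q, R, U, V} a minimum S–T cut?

Given cut capacity: 8 = 8.
Augment S→P→R→V→T: bottleneck 6, flow now 6.
Augment S→Q→R→V→T: bottleneck 2, flow now 8.
No augmenting path remains; maximum flow = 8.
Cut capacity 8 equals the max flow, so it is a minimum cut.

Yes — it is a minimum cut (capacity 8).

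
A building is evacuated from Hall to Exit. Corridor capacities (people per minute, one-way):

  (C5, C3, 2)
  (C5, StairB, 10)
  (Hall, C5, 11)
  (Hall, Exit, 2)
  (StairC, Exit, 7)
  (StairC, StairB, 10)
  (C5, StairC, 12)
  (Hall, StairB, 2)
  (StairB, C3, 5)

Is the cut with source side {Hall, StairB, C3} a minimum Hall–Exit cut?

No — its capacity is 13, but the minimum cut has capacity 9.

Given cut capacity: 11 + 2 = 13.
Augment Hall→Exit: bottleneck 2, flow now 2.
Augment Hall→C5→StairC→Exit: bottleneck 7, flow now 9.
No augmenting path remains; maximum flow = 9.
In the residual graph, reachable from Hall: {Hall, C5, StairC, StairB, C3}.
Min-cut edges: Hall→Exit (2), StairC→Exit (7); capacity 2 + 7 = 9.
Cut capacity 13 exceeds the max flow 9, so it is not minimum.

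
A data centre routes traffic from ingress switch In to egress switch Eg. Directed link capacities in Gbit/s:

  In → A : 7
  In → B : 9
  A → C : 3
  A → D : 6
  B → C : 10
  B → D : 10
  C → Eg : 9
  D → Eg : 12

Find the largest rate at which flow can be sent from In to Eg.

Augment In→A→C→Eg: bottleneck 3, flow now 3.
Augment In→A→D→Eg: bottleneck 4, flow now 7.
Augment In→B→C→Eg: bottleneck 6, flow now 13.
Augment In→B→D→Eg: bottleneck 3, flow now 16.
No augmenting path remains; maximum flow = 16.
In the residual graph, reachable from In: {In}.
Min-cut edges: In→A (7), In→B (9); capacity 7 + 9 = 16.
This cut is saturated, so no flow can exceed 16.

16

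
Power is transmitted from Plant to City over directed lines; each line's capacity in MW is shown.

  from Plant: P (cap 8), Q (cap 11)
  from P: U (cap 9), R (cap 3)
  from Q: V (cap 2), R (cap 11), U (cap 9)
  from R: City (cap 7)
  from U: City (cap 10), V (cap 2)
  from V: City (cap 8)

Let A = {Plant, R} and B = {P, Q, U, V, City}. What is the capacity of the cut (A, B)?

26

Edges leaving {Plant, R}: Plant→P (8), Plant→Q (11), R→City (7).
Cut capacity = 8 + 11 + 7 = 26.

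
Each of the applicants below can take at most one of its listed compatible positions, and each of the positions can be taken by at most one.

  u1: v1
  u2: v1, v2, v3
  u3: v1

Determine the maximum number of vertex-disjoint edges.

Unit-capacity flow: source→left, listed edges, right→sink; max matching = max flow.
Augmenting path u1→v1 (+1); matched 1.
Augmenting path u2→v2 (+1); matched 2.
No augmenting path remains; maximum matching = 2.
König certificate: {u2, v1} is a vertex cover of size 2 (every listed pair touches it), so no matching can be larger.

2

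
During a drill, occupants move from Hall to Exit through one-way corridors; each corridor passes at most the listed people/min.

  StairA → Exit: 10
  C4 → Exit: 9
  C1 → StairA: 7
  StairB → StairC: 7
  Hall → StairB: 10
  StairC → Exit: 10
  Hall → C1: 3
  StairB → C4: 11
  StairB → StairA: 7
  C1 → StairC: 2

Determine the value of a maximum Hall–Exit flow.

13

Augment Hall→StairB→StairC→Exit: bottleneck 7, flow now 7.
Augment Hall→StairB→StairA→Exit: bottleneck 3, flow now 10.
Augment Hall→C1→StairC→Exit: bottleneck 2, flow now 12.
Augment Hall→C1→StairA→Exit: bottleneck 1, flow now 13.
No augmenting path remains; maximum flow = 13.
In the residual graph, reachable from Hall: {Hall}.
Min-cut edges: Hall→StairB (10), Hall→C1 (3); capacity 10 + 3 = 13.
This cut is saturated, so no flow can exceed 13.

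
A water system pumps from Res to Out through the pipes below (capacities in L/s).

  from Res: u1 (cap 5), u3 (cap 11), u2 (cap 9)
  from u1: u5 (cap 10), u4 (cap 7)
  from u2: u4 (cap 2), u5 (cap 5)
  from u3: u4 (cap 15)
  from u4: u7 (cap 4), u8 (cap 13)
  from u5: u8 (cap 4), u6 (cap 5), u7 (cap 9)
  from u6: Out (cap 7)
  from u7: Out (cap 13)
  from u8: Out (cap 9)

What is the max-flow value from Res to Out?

23

Augment Res→u1→u4→u7→Out: bottleneck 4, flow now 4.
Augment Res→u1→u4→u8→Out: bottleneck 1, flow now 5.
Augment Res→u2→u4→u8→Out: bottleneck 2, flow now 7.
Augment Res→u2→u5→u6→Out: bottleneck 5, flow now 12.
Augment Res→u3→u4→u8→Out: bottleneck 6, flow now 18.
Augment Res→u3→u4→u1→u5→u7→Out: bottleneck 5, flow now 23. (uses reverse residual edge)
No augmenting path remains; maximum flow = 23.
In the residual graph, reachable from Res: {Res, u2}.
Min-cut edges: Res→u1 (5), Res→u3 (11), u2→u4 (2), u2→u5 (5); capacity 5 + 11 + 2 + 5 = 23.
This cut is saturated, so no flow can exceed 23.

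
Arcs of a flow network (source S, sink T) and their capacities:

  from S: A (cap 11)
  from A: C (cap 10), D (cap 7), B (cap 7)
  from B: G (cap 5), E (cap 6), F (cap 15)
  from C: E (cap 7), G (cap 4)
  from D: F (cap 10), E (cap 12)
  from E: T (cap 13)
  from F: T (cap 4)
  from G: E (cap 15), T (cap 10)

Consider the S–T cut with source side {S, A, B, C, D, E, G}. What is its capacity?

Edges leaving {S, A, B, C, D, E, G}: B→F (15), D→F (10), E→T (13), G→T (10).
Cut capacity = 15 + 10 + 13 + 10 = 48.

48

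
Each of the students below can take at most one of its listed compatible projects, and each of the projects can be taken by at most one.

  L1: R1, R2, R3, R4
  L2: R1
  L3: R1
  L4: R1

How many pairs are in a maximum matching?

2

Unit-capacity flow: source→left, listed edges, right→sink; max matching = max flow.
Augmenting path L1→R1 (+1); matched 1.
Augmenting path L2→R1→L1→R2 (+1); matched 2.
No augmenting path remains; maximum matching = 2.
König certificate: {L1, R1} is a vertex cover of size 2 (every listed pair touches it), so no matching can be larger.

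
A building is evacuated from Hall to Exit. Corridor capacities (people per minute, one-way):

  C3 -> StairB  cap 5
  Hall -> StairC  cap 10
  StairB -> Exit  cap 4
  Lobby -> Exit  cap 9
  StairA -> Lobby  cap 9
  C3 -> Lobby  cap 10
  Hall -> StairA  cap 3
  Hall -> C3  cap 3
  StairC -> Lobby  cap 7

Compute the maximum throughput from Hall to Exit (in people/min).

12

Augment Hall→StairC→Lobby→Exit: bottleneck 7, flow now 7.
Augment Hall→C3→Lobby→Exit: bottleneck 2, flow now 9.
Augment Hall→C3→StairB→Exit: bottleneck 1, flow now 10.
Augment Hall→StairA→Lobby→C3→StairB→Exit: bottleneck 2, flow now 12. (uses reverse residual edge)
No augmenting path remains; maximum flow = 12.
In the residual graph, reachable from Hall: {Hall, StairC, StairA, Lobby}.
Min-cut edges: Hall→C3 (3), Lobby→Exit (9); capacity 3 + 9 = 12.
This cut is saturated, so no flow can exceed 12.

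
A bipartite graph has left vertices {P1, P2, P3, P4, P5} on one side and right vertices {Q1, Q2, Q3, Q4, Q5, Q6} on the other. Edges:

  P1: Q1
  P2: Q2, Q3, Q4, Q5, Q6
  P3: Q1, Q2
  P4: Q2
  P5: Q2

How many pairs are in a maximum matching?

3

Unit-capacity flow: source→left, listed edges, right→sink; max matching = max flow.
Augmenting path P1→Q1 (+1); matched 1.
Augmenting path P2→Q2 (+1); matched 2.
Augmenting path P3→Q2→P2→Q3 (+1); matched 3.
No augmenting path remains; maximum matching = 3.
König certificate: {P2, Q1, Q2} is a vertex cover of size 3 (every listed pair touches it), so no matching can be larger.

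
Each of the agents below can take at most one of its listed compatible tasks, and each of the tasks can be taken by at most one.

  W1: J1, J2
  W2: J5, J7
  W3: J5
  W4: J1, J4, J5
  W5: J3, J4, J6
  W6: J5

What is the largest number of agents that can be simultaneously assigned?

Unit-capacity flow: source→left, listed edges, right→sink; max matching = max flow.
Augmenting path W1→J1 (+1); matched 1.
Augmenting path W2→J5 (+1); matched 2.
Augmenting path W4→J4 (+1); matched 3.
Augmenting path W5→J3 (+1); matched 4.
Augmenting path W3→J5→W2→J7 (+1); matched 5.
No augmenting path remains; maximum matching = 5.
König certificate: {W1, W2, W4, W5, J5} is a vertex cover of size 5 (every listed pair touches it), so no matching can be larger.

5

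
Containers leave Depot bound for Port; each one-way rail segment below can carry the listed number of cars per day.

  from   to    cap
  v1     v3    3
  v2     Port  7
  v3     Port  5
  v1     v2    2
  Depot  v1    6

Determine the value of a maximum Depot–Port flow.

5

Augment Depot→v1→v2→Port: bottleneck 2, flow now 2.
Augment Depot→v1→v3→Port: bottleneck 3, flow now 5.
No augmenting path remains; maximum flow = 5.
In the residual graph, reachable from Depot: {Depot, v1}.
Min-cut edges: v1→v2 (2), v1→v3 (3); capacity 2 + 3 = 5.
This cut is saturated, so no flow can exceed 5.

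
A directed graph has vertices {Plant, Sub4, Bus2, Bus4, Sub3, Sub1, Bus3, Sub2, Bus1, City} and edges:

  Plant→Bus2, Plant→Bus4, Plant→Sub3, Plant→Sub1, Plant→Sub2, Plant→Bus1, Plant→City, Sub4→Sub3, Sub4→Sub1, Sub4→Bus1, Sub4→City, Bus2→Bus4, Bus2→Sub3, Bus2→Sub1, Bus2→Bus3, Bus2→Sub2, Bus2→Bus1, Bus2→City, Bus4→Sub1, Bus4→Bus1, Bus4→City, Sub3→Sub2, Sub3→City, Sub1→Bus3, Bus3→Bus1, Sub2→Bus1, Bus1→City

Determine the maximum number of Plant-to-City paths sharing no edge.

Assign every edge capacity 1; by Menger, the answer equals the max flow.
Path Plant→City (+1); total 1.
Path Plant→Bus2→City (+1); total 2.
Path Plant→Bus4→City (+1); total 3.
Path Plant→Sub3→City (+1); total 4.
Path Plant→Bus1→City (+1); total 5.
No residual Plant→City path; max flow = 5.
Certifying cut of size 5: {Bus1→City, Plant→Bus2, Plant→Bus4, Plant→City, Plant→Sub3}.

5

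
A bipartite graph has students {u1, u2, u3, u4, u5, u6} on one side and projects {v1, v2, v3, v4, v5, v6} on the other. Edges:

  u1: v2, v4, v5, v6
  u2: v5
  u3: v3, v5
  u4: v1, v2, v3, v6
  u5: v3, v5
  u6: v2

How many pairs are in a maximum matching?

Unit-capacity flow: source→left, listed edges, right→sink; max matching = max flow.
Augmenting path u1→v2 (+1); matched 1.
Augmenting path u2→v5 (+1); matched 2.
Augmenting path u3→v3 (+1); matched 3.
Augmenting path u4→v1 (+1); matched 4.
Augmenting path u6→v2→u1→v4 (+1); matched 5.
No augmenting path remains; maximum matching = 5.
König certificate: {u1, u4, u6, v3, v5} is a vertex cover of size 5 (every listed pair touches it), so no matching can be larger.

5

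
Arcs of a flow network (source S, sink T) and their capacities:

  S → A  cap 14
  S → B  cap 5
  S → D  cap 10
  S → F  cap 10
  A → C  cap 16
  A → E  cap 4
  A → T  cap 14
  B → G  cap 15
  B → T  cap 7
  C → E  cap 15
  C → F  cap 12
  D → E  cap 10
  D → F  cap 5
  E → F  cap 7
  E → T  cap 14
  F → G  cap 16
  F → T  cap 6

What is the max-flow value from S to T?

Augment S→A→T: bottleneck 14, flow now 14.
Augment S→B→T: bottleneck 5, flow now 19.
Augment S→F→T: bottleneck 6, flow now 25.
Augment S→D→E→T: bottleneck 10, flow now 35.
No augmenting path remains; maximum flow = 35.
In the residual graph, reachable from S: {S, F, G}.
Min-cut edges: S→A (14), S→B (5), S→D (10), F→T (6); capacity 14 + 5 + 10 + 6 = 35.
This cut is saturated, so no flow can exceed 35.

35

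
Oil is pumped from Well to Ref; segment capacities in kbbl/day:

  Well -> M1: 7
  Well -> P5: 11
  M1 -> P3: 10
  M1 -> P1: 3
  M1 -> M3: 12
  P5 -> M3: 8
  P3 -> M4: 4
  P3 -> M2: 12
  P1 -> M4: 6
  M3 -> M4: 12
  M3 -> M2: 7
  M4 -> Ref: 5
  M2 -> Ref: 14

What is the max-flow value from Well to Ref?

15

Augment Well→M1→P3→M4→Ref: bottleneck 4, flow now 4.
Augment Well→M1→P3→M2→Ref: bottleneck 3, flow now 7.
Augment Well→P5→M3→M4→Ref: bottleneck 1, flow now 8.
Augment Well→P5→M3→M2→Ref: bottleneck 7, flow now 15.
No augmenting path remains; maximum flow = 15.
In the residual graph, reachable from Well: {Well, P5}.
Min-cut edges: Well→M1 (7), P5→M3 (8); capacity 7 + 8 = 15.
This cut is saturated, so no flow can exceed 15.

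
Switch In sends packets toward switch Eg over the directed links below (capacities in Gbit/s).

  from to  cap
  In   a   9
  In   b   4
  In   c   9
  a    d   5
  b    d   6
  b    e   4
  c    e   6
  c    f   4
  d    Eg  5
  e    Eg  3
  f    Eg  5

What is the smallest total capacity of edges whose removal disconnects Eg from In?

Augment In→a→d→Eg: bottleneck 5, flow now 5.
Augment In→b→e→Eg: bottleneck 3, flow now 8.
Augment In→c→f→Eg: bottleneck 4, flow now 12.
No augmenting path remains; maximum flow = 12.
By max-flow min-cut, the minimum cut capacity equals the max flow.
In the residual graph, reachable from In: {In, a, b, c, d, e}.
Min-cut edges: c→f (4), d→Eg (5), e→Eg (3); capacity 4 + 5 + 3 = 12.

12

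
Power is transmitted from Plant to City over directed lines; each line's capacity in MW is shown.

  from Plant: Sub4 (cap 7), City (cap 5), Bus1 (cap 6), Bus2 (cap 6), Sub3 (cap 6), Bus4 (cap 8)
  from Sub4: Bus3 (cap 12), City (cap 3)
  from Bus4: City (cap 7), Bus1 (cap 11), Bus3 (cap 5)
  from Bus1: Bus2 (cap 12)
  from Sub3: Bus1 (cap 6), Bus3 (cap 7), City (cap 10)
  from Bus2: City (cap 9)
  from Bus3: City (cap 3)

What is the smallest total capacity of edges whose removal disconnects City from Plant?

Augment Plant→City: bottleneck 5, flow now 5.
Augment Plant→Sub4→City: bottleneck 3, flow now 8.
Augment Plant→Bus4→City: bottleneck 7, flow now 15.
Augment Plant→Sub3→City: bottleneck 6, flow now 21.
Augment Plant→Bus2→City: bottleneck 6, flow now 27.
Augment Plant→Sub4→Bus3→City: bottleneck 3, flow now 30.
Augment Plant→Bus1→Bus2→City: bottleneck 3, flow now 33.
No augmenting path remains; maximum flow = 33.
By max-flow min-cut, the minimum cut capacity equals the max flow.
In the residual graph, reachable from Plant: {Plant, Sub4, Bus4, Bus1, Bus2, Bus3}.
Min-cut edges: Plant→Sub3 (6), Plant→City (5), Sub4→City (3), Bus4→City (7), Bus2→City (9), Bus3→City (3); capacity 6 + 5 + 3 + 7 + 9 + 3 = 33.

33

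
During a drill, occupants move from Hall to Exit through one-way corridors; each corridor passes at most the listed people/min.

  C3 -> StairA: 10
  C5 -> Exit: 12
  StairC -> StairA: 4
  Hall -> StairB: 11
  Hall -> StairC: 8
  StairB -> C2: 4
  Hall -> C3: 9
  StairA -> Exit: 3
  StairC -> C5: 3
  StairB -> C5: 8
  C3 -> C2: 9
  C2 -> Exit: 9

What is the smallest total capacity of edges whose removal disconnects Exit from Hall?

23

Augment Hall→StairC→C5→Exit: bottleneck 3, flow now 3.
Augment Hall→StairC→StairA→Exit: bottleneck 3, flow now 6.
Augment Hall→C3→C2→Exit: bottleneck 9, flow now 15.
Augment Hall→StairB→C5→Exit: bottleneck 8, flow now 23.
No augmenting path remains; maximum flow = 23.
By max-flow min-cut, the minimum cut capacity equals the max flow.
In the residual graph, reachable from Hall: {Hall, StairC, C3, StairB, StairA, C2}.
Min-cut edges: StairC→C5 (3), StairB→C5 (8), StairA→Exit (3), C2→Exit (9); capacity 3 + 8 + 3 + 9 = 23.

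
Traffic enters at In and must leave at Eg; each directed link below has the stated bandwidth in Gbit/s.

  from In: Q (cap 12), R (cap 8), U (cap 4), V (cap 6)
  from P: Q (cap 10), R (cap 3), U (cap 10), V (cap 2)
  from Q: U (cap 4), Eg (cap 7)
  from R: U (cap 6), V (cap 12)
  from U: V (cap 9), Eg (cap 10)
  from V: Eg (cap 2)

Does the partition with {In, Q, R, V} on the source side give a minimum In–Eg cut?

Given cut capacity: 4 + 4 + 7 + 6 + 2 = 23.
Augment In→Q→Eg: bottleneck 7, flow now 7.
Augment In→U→Eg: bottleneck 4, flow now 11.
Augment In→V→Eg: bottleneck 2, flow now 13.
Augment In→Q→U→Eg: bottleneck 4, flow now 17.
Augment In→R→U→Eg: bottleneck 2, flow now 19.
No augmenting path remains; maximum flow = 19.
In the residual graph, reachable from In: {In, Q, R, U, V}.
Min-cut edges: Q→Eg (7), U→Eg (10), V→Eg (2); capacity 7 + 10 + 2 = 19.
Cut capacity 23 exceeds the max flow 19, so it is not minimum.

No — its capacity is 23, but the minimum cut has capacity 19.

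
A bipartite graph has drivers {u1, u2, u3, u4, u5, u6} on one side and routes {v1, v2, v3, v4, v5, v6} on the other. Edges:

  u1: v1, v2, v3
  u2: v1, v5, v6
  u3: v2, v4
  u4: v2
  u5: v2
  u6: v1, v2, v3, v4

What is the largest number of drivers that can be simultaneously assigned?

5

Unit-capacity flow: source→left, listed edges, right→sink; max matching = max flow.
Augmenting path u1→v1 (+1); matched 1.
Augmenting path u2→v5 (+1); matched 2.
Augmenting path u3→v2 (+1); matched 3.
Augmenting path u6→v3 (+1); matched 4.
Augmenting path u4→v2→u3→v4 (+1); matched 5.
No augmenting path remains; maximum matching = 5.
König certificate: {u1, u2, u3, u6, v2} is a vertex cover of size 5 (every listed pair touches it), so no matching can be larger.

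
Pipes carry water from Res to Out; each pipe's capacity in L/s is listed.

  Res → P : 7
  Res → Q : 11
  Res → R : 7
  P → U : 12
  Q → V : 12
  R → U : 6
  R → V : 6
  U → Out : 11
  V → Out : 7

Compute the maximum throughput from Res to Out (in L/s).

18

Augment Res→P→U→Out: bottleneck 7, flow now 7.
Augment Res→Q→V→Out: bottleneck 7, flow now 14.
Augment Res→R→U→Out: bottleneck 4, flow now 18.
No augmenting path remains; maximum flow = 18.
In the residual graph, reachable from Res: {Res, P, Q, R, U, V}.
Min-cut edges: U→Out (11), V→Out (7); capacity 11 + 7 = 18.
This cut is saturated, so no flow can exceed 18.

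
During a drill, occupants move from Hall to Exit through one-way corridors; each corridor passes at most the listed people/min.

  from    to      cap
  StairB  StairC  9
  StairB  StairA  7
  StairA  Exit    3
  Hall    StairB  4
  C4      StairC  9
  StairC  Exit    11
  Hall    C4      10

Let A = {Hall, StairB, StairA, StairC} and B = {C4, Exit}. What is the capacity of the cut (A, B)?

Edges leaving {Hall, StairB, StairA, StairC}: Hall→C4 (10), StairA→Exit (3), StairC→Exit (11).
Cut capacity = 10 + 3 + 11 = 24.

24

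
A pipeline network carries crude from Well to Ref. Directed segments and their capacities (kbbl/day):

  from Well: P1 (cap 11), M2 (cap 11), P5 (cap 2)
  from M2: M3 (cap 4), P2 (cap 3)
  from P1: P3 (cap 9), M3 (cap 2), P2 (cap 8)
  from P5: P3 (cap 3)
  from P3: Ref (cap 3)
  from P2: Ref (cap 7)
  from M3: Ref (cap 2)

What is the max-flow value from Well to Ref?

12

Augment Well→M2→P2→Ref: bottleneck 3, flow now 3.
Augment Well→M2→M3→Ref: bottleneck 2, flow now 5.
Augment Well→P1→P3→Ref: bottleneck 3, flow now 8.
Augment Well→P1→P2→Ref: bottleneck 4, flow now 12.
No augmenting path remains; maximum flow = 12.
In the residual graph, reachable from Well: {Well, M2, P1, P5, P3, P2, M3}.
Min-cut edges: P3→Ref (3), P2→Ref (7), M3→Ref (2); capacity 3 + 7 + 2 = 12.
This cut is saturated, so no flow can exceed 12.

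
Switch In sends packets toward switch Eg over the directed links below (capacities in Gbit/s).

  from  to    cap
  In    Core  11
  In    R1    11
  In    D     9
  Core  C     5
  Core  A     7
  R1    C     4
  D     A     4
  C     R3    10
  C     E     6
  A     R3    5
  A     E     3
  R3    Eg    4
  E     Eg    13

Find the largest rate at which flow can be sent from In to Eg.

13

Augment In→Core→C→R3→Eg: bottleneck 4, flow now 4.
Augment In→Core→C→E→Eg: bottleneck 1, flow now 5.
Augment In→Core→A→E→Eg: bottleneck 3, flow now 8.
Augment In→R1→C→E→Eg: bottleneck 4, flow now 12.
Augment In→Core→A→R3→C→E→Eg: bottleneck 1, flow now 13. (uses reverse residual edge)
No augmenting path remains; maximum flow = 13.
In the residual graph, reachable from In: {In, Core, R1, D, C, A, R3}.
Min-cut edges: C→E (6), A→E (3), R3→Eg (4); capacity 6 + 3 + 4 = 13.
This cut is saturated, so no flow can exceed 13.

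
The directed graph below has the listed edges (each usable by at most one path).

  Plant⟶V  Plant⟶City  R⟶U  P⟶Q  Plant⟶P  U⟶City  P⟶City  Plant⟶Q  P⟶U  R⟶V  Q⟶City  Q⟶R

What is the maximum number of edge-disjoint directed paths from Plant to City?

Assign every edge capacity 1; by Menger, the answer equals the max flow.
Path Plant→City (+1); total 1.
Path Plant→P→City (+1); total 2.
Path Plant→Q→City (+1); total 3.
No residual Plant→City path; max flow = 3.
Certifying cut of size 3: {Plant→City, Plant→P, Plant→Q}.

3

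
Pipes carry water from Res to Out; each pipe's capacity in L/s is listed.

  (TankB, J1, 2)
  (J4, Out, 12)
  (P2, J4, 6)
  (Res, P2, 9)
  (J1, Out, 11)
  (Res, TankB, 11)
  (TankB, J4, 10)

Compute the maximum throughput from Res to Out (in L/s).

14

Augment Res→TankB→J1→Out: bottleneck 2, flow now 2.
Augment Res→TankB→J4→Out: bottleneck 9, flow now 11.
Augment Res→P2→J4→Out: bottleneck 3, flow now 14.
No augmenting path remains; maximum flow = 14.
In the residual graph, reachable from Res: {Res, TankB, P2, J4}.
Min-cut edges: TankB→J1 (2), J4→Out (12); capacity 2 + 12 = 14.
This cut is saturated, so no flow can exceed 14.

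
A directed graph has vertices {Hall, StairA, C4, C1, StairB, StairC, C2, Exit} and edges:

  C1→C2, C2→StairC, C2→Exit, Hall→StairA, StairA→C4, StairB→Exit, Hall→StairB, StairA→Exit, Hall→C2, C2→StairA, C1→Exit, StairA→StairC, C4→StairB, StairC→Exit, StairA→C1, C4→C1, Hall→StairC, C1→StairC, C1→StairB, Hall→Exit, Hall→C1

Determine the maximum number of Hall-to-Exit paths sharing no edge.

6

Assign every edge capacity 1; by Menger, the answer equals the max flow.
Path Hall→Exit (+1); total 1.
Path Hall→StairA→Exit (+1); total 2.
Path Hall→C1→Exit (+1); total 3.
Path Hall→StairB→Exit (+1); total 4.
Path Hall→StairC→Exit (+1); total 5.
Path Hall→C2→Exit (+1); total 6.
No residual Hall→Exit path; max flow = 6.
Certifying cut of size 6: {Hall→C1, Hall→C2, Hall→Exit, Hall→StairA, Hall→StairB, Hall→StairC}.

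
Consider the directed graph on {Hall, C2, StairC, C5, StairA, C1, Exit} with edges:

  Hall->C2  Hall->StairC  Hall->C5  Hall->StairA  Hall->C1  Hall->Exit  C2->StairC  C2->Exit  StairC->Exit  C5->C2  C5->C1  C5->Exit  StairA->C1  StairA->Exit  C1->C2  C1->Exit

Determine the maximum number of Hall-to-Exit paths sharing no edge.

6

Assign every edge capacity 1; by Menger, the answer equals the max flow.
Path Hall→Exit (+1); total 1.
Path Hall→C2→Exit (+1); total 2.
Path Hall→StairC→Exit (+1); total 3.
Path Hall→C5→Exit (+1); total 4.
Path Hall→StairA→Exit (+1); total 5.
Path Hall→C1→Exit (+1); total 6.
No residual Hall→Exit path; max flow = 6.
Certifying cut of size 6: {Hall→C1, Hall→C2, Hall→C5, Hall→Exit, Hall→StairA, Hall→StairC}.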